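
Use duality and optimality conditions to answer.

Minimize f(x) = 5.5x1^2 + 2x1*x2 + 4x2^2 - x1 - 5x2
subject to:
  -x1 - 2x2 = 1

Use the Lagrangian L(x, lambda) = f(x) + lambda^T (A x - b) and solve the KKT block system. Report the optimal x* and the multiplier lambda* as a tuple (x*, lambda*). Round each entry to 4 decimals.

Form the Lagrangian:
  L(x, lambda) = (1/2) x^T Q x + c^T x + lambda^T (A x - b)
Stationarity (grad_x L = 0): Q x + c + A^T lambda = 0.
Primal feasibility: A x = b.

This gives the KKT block system:
  [ Q   A^T ] [ x     ]   [-c ]
  [ A    0  ] [ lambda ] = [ b ]

Solving the linear system:
  x*      = (-0.2273, -0.3864)
  lambda* = (-4.2727)
  f(x*)   = 3.2159

x* = (-0.2273, -0.3864), lambda* = (-4.2727)


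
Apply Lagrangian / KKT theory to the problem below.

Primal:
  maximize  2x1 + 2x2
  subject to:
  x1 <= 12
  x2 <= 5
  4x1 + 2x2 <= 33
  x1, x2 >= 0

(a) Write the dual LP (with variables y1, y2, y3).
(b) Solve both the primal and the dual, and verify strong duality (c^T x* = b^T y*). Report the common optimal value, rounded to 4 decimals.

The standard primal-dual pair for 'max c^T x s.t. A x <= b, x >= 0' is:
  Dual:  min b^T y  s.t.  A^T y >= c,  y >= 0.

So the dual LP is:
  minimize  12y1 + 5y2 + 33y3
  subject to:
    y1 + 4y3 >= 2
    y2 + 2y3 >= 2
    y1, y2, y3 >= 0

Solving the primal: x* = (5.75, 5).
  primal value c^T x* = 21.5.
Solving the dual: y* = (0, 1, 0.5).
  dual value b^T y* = 21.5.
Strong duality: c^T x* = b^T y*. Confirmed.

21.5


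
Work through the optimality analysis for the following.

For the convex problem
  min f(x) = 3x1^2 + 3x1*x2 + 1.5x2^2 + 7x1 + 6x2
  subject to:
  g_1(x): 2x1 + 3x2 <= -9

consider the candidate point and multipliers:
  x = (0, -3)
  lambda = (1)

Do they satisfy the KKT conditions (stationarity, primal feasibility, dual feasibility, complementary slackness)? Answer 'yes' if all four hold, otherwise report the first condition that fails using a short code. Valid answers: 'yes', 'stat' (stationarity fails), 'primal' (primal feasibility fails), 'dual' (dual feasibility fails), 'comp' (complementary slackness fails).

Gradient of f: grad f(x) = Q x + c = (-2, -3)
Constraint values g_i(x) = a_i^T x - b_i:
  g_1((0, -3)) = 0
Stationarity residual: grad f(x) + sum_i lambda_i a_i = (0, 0)
  -> stationarity OK
Primal feasibility (all g_i <= 0): OK
Dual feasibility (all lambda_i >= 0): OK
Complementary slackness (lambda_i * g_i(x) = 0 for all i): OK

Verdict: yes, KKT holds.

yes


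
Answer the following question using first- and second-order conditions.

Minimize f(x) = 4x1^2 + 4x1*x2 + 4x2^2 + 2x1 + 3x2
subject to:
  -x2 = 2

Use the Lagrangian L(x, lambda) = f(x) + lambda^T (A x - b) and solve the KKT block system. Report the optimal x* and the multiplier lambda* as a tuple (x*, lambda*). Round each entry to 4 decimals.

Form the Lagrangian:
  L(x, lambda) = (1/2) x^T Q x + c^T x + lambda^T (A x - b)
Stationarity (grad_x L = 0): Q x + c + A^T lambda = 0.
Primal feasibility: A x = b.

This gives the KKT block system:
  [ Q   A^T ] [ x     ]   [-c ]
  [ A    0  ] [ lambda ] = [ b ]

Solving the linear system:
  x*      = (0.75, -2)
  lambda* = (-10)
  f(x*)   = 7.75

x* = (0.75, -2), lambda* = (-10)


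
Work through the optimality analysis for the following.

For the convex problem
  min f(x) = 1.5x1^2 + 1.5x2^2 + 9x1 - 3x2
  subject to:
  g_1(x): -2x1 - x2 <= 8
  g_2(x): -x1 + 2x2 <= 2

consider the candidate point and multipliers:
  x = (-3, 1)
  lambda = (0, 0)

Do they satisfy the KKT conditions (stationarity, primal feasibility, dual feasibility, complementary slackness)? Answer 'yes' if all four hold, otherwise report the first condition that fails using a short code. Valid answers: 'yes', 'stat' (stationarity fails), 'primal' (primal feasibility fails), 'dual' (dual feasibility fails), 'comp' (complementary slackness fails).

Gradient of f: grad f(x) = Q x + c = (0, 0)
Constraint values g_i(x) = a_i^T x - b_i:
  g_1((-3, 1)) = -3
  g_2((-3, 1)) = 3
Stationarity residual: grad f(x) + sum_i lambda_i a_i = (0, 0)
  -> stationarity OK
Primal feasibility (all g_i <= 0): FAILS
Dual feasibility (all lambda_i >= 0): OK
Complementary slackness (lambda_i * g_i(x) = 0 for all i): OK

Verdict: the first failing condition is primal_feasibility -> primal.

primal


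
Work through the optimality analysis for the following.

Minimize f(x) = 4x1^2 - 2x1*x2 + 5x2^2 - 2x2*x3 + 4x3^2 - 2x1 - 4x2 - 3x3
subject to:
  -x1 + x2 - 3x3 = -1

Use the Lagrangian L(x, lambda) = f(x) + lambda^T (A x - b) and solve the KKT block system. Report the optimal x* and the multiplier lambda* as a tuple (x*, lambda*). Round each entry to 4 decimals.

Form the Lagrangian:
  L(x, lambda) = (1/2) x^T Q x + c^T x + lambda^T (A x - b)
Stationarity (grad_x L = 0): Q x + c + A^T lambda = 0.
Primal feasibility: A x = b.

This gives the KKT block system:
  [ Q   A^T ] [ x     ]   [-c ]
  [ A    0  ] [ lambda ] = [ b ]

Solving the linear system:
  x*      = (0.3583, 0.5833, 0.4083)
  lambda* = (-0.3)
  f(x*)   = -2.2875

x* = (0.3583, 0.5833, 0.4083), lambda* = (-0.3)


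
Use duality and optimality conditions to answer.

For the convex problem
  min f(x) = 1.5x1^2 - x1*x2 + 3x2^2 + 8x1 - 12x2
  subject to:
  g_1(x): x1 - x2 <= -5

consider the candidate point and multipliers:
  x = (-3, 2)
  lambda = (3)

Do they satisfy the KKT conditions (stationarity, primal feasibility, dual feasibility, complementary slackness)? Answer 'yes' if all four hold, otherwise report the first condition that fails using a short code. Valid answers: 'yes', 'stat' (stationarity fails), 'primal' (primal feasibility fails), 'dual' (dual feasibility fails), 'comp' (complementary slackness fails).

Gradient of f: grad f(x) = Q x + c = (-3, 3)
Constraint values g_i(x) = a_i^T x - b_i:
  g_1((-3, 2)) = 0
Stationarity residual: grad f(x) + sum_i lambda_i a_i = (0, 0)
  -> stationarity OK
Primal feasibility (all g_i <= 0): OK
Dual feasibility (all lambda_i >= 0): OK
Complementary slackness (lambda_i * g_i(x) = 0 for all i): OK

Verdict: yes, KKT holds.

yes


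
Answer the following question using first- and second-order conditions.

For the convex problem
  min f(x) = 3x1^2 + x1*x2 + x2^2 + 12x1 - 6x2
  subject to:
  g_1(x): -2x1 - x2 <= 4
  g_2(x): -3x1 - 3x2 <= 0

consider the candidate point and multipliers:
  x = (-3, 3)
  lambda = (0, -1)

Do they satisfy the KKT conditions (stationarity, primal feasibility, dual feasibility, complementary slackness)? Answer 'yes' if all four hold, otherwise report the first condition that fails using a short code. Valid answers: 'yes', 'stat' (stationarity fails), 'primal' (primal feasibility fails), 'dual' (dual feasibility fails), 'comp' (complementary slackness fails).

Gradient of f: grad f(x) = Q x + c = (-3, -3)
Constraint values g_i(x) = a_i^T x - b_i:
  g_1((-3, 3)) = -1
  g_2((-3, 3)) = 0
Stationarity residual: grad f(x) + sum_i lambda_i a_i = (0, 0)
  -> stationarity OK
Primal feasibility (all g_i <= 0): OK
Dual feasibility (all lambda_i >= 0): FAILS
Complementary slackness (lambda_i * g_i(x) = 0 for all i): OK

Verdict: the first failing condition is dual_feasibility -> dual.

dual


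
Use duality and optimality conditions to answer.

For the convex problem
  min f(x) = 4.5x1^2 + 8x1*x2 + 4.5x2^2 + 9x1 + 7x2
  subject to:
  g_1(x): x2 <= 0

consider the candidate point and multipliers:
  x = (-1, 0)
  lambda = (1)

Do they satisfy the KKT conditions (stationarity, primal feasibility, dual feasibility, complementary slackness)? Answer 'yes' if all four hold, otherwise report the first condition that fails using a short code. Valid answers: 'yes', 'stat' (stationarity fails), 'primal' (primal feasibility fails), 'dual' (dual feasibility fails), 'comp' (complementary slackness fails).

Gradient of f: grad f(x) = Q x + c = (0, -1)
Constraint values g_i(x) = a_i^T x - b_i:
  g_1((-1, 0)) = 0
Stationarity residual: grad f(x) + sum_i lambda_i a_i = (0, 0)
  -> stationarity OK
Primal feasibility (all g_i <= 0): OK
Dual feasibility (all lambda_i >= 0): OK
Complementary slackness (lambda_i * g_i(x) = 0 for all i): OK

Verdict: yes, KKT holds.

yes


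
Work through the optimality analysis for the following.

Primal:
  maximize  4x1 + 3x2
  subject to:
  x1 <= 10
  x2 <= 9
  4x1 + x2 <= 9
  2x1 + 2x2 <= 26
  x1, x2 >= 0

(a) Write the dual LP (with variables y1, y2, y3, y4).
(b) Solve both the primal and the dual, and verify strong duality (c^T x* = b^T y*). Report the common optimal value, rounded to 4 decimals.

The standard primal-dual pair for 'max c^T x s.t. A x <= b, x >= 0' is:
  Dual:  min b^T y  s.t.  A^T y >= c,  y >= 0.

So the dual LP is:
  minimize  10y1 + 9y2 + 9y3 + 26y4
  subject to:
    y1 + 4y3 + 2y4 >= 4
    y2 + y3 + 2y4 >= 3
    y1, y2, y3, y4 >= 0

Solving the primal: x* = (0, 9).
  primal value c^T x* = 27.
Solving the dual: y* = (0, 2, 1, 0).
  dual value b^T y* = 27.
Strong duality: c^T x* = b^T y*. Confirmed.

27


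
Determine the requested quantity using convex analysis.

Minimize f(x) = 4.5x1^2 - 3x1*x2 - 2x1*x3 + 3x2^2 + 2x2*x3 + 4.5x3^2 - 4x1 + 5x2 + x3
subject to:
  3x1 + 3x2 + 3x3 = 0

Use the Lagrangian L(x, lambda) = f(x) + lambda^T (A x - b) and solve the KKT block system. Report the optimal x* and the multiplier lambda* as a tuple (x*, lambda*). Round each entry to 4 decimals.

Form the Lagrangian:
  L(x, lambda) = (1/2) x^T Q x + c^T x + lambda^T (A x - b)
Stationarity (grad_x L = 0): Q x + c + A^T lambda = 0.
Primal feasibility: A x = b.

This gives the KKT block system:
  [ Q   A^T ] [ x     ]   [-c ]
  [ A    0  ] [ lambda ] = [ b ]

Solving the linear system:
  x*      = (0.3835, -0.5728, 0.1893)
  lambda* = (-0.2638)
  f(x*)   = -2.1044

x* = (0.3835, -0.5728, 0.1893), lambda* = (-0.2638)


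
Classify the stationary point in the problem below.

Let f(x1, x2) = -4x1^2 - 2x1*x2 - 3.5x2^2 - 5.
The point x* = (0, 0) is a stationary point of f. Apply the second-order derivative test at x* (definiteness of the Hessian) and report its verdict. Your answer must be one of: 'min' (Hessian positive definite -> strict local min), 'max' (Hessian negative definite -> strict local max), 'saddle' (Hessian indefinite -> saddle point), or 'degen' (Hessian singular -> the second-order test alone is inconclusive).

Compute the Hessian H = grad^2 f:
  H = [[-8, -2], [-2, -7]]
Verify stationarity: grad f(x*) = H x* + g = (0, 0).
Eigenvalues of H: -9.5616, -5.4384.
Both eigenvalues < 0, so H is negative definite -> x* is a strict local max.

max


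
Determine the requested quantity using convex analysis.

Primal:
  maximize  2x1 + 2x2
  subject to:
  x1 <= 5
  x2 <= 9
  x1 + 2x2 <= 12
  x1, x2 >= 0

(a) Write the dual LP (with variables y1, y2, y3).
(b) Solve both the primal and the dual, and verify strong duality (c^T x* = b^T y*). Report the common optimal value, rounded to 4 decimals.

The standard primal-dual pair for 'max c^T x s.t. A x <= b, x >= 0' is:
  Dual:  min b^T y  s.t.  A^T y >= c,  y >= 0.

So the dual LP is:
  minimize  5y1 + 9y2 + 12y3
  subject to:
    y1 + y3 >= 2
    y2 + 2y3 >= 2
    y1, y2, y3 >= 0

Solving the primal: x* = (5, 3.5).
  primal value c^T x* = 17.
Solving the dual: y* = (1, 0, 1).
  dual value b^T y* = 17.
Strong duality: c^T x* = b^T y*. Confirmed.

17


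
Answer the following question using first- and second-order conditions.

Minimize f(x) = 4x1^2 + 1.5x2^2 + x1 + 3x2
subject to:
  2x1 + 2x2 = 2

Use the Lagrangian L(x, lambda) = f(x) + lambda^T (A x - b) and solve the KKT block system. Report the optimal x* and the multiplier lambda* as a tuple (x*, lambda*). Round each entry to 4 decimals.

Form the Lagrangian:
  L(x, lambda) = (1/2) x^T Q x + c^T x + lambda^T (A x - b)
Stationarity (grad_x L = 0): Q x + c + A^T lambda = 0.
Primal feasibility: A x = b.

This gives the KKT block system:
  [ Q   A^T ] [ x     ]   [-c ]
  [ A    0  ] [ lambda ] = [ b ]

Solving the linear system:
  x*      = (0.4545, 0.5455)
  lambda* = (-2.3182)
  f(x*)   = 3.3636

x* = (0.4545, 0.5455), lambda* = (-2.3182)


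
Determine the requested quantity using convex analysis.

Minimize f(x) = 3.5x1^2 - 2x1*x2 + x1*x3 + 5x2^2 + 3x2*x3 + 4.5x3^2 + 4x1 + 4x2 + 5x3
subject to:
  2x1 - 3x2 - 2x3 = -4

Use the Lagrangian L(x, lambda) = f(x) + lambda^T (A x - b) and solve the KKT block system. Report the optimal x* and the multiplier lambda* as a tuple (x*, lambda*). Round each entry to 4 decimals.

Form the Lagrangian:
  L(x, lambda) = (1/2) x^T Q x + c^T x + lambda^T (A x - b)
Stationarity (grad_x L = 0): Q x + c + A^T lambda = 0.
Primal feasibility: A x = b.

This gives the KKT block system:
  [ Q   A^T ] [ x     ]   [-c ]
  [ A    0  ] [ lambda ] = [ b ]

Solving the linear system:
  x*      = (-1.4651, 0.1877, 0.2534)
  lambda* = (3.189)
  f(x*)   = 4.4564

x* = (-1.4651, 0.1877, 0.2534), lambda* = (3.189)


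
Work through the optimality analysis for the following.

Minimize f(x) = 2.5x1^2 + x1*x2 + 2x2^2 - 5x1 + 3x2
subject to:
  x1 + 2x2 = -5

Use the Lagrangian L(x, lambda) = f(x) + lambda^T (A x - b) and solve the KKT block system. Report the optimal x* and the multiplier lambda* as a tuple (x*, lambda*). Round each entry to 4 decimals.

Form the Lagrangian:
  L(x, lambda) = (1/2) x^T Q x + c^T x + lambda^T (A x - b)
Stationarity (grad_x L = 0): Q x + c + A^T lambda = 0.
Primal feasibility: A x = b.

This gives the KKT block system:
  [ Q   A^T ] [ x     ]   [-c ]
  [ A    0  ] [ lambda ] = [ b ]

Solving the linear system:
  x*      = (0.8, -2.9)
  lambda* = (3.9)
  f(x*)   = 3.4

x* = (0.8, -2.9), lambda* = (3.9)


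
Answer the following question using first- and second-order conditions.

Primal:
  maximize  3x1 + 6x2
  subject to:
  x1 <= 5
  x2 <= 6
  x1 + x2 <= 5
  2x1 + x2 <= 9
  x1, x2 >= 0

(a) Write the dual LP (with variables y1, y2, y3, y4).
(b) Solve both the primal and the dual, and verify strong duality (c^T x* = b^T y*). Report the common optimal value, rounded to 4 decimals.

The standard primal-dual pair for 'max c^T x s.t. A x <= b, x >= 0' is:
  Dual:  min b^T y  s.t.  A^T y >= c,  y >= 0.

So the dual LP is:
  minimize  5y1 + 6y2 + 5y3 + 9y4
  subject to:
    y1 + y3 + 2y4 >= 3
    y2 + y3 + y4 >= 6
    y1, y2, y3, y4 >= 0

Solving the primal: x* = (0, 5).
  primal value c^T x* = 30.
Solving the dual: y* = (0, 0, 6, 0).
  dual value b^T y* = 30.
Strong duality: c^T x* = b^T y*. Confirmed.

30


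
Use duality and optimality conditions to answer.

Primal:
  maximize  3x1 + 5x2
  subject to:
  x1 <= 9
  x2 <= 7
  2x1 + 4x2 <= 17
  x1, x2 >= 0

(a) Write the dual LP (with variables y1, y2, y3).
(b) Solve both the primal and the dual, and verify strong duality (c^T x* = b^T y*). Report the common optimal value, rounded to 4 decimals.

The standard primal-dual pair for 'max c^T x s.t. A x <= b, x >= 0' is:
  Dual:  min b^T y  s.t.  A^T y >= c,  y >= 0.

So the dual LP is:
  minimize  9y1 + 7y2 + 17y3
  subject to:
    y1 + 2y3 >= 3
    y2 + 4y3 >= 5
    y1, y2, y3 >= 0

Solving the primal: x* = (8.5, 0).
  primal value c^T x* = 25.5.
Solving the dual: y* = (0, 0, 1.5).
  dual value b^T y* = 25.5.
Strong duality: c^T x* = b^T y*. Confirmed.

25.5


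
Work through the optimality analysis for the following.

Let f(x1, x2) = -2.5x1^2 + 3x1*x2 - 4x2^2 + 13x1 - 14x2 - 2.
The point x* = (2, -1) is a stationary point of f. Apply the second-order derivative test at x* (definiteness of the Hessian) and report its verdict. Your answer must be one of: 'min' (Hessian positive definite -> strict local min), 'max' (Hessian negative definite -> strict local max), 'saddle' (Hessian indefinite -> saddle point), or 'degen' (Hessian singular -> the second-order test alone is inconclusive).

Compute the Hessian H = grad^2 f:
  H = [[-5, 3], [3, -8]]
Verify stationarity: grad f(x*) = H x* + g = (0, 0).
Eigenvalues of H: -9.8541, -3.1459.
Both eigenvalues < 0, so H is negative definite -> x* is a strict local max.

max


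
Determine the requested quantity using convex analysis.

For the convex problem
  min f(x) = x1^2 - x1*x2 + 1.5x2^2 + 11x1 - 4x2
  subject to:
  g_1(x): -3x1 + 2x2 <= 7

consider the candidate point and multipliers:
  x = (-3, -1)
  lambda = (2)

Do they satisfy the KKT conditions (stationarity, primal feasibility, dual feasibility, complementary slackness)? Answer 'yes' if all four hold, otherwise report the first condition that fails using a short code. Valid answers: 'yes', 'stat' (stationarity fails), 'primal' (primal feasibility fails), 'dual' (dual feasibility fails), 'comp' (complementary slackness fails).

Gradient of f: grad f(x) = Q x + c = (6, -4)
Constraint values g_i(x) = a_i^T x - b_i:
  g_1((-3, -1)) = 0
Stationarity residual: grad f(x) + sum_i lambda_i a_i = (0, 0)
  -> stationarity OK
Primal feasibility (all g_i <= 0): OK
Dual feasibility (all lambda_i >= 0): OK
Complementary slackness (lambda_i * g_i(x) = 0 for all i): OK

Verdict: yes, KKT holds.

yes


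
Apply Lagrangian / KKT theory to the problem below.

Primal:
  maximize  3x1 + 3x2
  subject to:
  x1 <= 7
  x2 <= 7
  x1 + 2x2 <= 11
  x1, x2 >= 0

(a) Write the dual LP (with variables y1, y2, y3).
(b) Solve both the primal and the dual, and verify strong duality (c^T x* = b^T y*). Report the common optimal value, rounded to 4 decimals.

The standard primal-dual pair for 'max c^T x s.t. A x <= b, x >= 0' is:
  Dual:  min b^T y  s.t.  A^T y >= c,  y >= 0.

So the dual LP is:
  minimize  7y1 + 7y2 + 11y3
  subject to:
    y1 + y3 >= 3
    y2 + 2y3 >= 3
    y1, y2, y3 >= 0

Solving the primal: x* = (7, 2).
  primal value c^T x* = 27.
Solving the dual: y* = (1.5, 0, 1.5).
  dual value b^T y* = 27.
Strong duality: c^T x* = b^T y*. Confirmed.

27


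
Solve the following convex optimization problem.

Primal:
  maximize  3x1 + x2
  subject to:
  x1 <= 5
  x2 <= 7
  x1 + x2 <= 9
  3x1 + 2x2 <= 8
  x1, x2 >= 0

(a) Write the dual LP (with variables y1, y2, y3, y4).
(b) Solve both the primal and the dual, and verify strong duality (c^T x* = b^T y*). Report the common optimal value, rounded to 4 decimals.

The standard primal-dual pair for 'max c^T x s.t. A x <= b, x >= 0' is:
  Dual:  min b^T y  s.t.  A^T y >= c,  y >= 0.

So the dual LP is:
  minimize  5y1 + 7y2 + 9y3 + 8y4
  subject to:
    y1 + y3 + 3y4 >= 3
    y2 + y3 + 2y4 >= 1
    y1, y2, y3, y4 >= 0

Solving the primal: x* = (2.6667, 0).
  primal value c^T x* = 8.
Solving the dual: y* = (0, 0, 0, 1).
  dual value b^T y* = 8.
Strong duality: c^T x* = b^T y*. Confirmed.

8


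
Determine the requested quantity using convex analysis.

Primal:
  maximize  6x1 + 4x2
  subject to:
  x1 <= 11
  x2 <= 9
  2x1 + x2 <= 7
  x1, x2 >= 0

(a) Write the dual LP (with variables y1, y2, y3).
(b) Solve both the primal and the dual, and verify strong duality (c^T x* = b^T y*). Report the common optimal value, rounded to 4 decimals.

The standard primal-dual pair for 'max c^T x s.t. A x <= b, x >= 0' is:
  Dual:  min b^T y  s.t.  A^T y >= c,  y >= 0.

So the dual LP is:
  minimize  11y1 + 9y2 + 7y3
  subject to:
    y1 + 2y3 >= 6
    y2 + y3 >= 4
    y1, y2, y3 >= 0

Solving the primal: x* = (0, 7).
  primal value c^T x* = 28.
Solving the dual: y* = (0, 0, 4).
  dual value b^T y* = 28.
Strong duality: c^T x* = b^T y*. Confirmed.

28


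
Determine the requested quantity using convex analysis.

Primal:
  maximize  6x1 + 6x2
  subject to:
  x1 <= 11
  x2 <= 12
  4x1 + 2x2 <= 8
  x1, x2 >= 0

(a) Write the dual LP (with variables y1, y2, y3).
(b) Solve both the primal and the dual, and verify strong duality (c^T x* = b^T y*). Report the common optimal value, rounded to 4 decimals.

The standard primal-dual pair for 'max c^T x s.t. A x <= b, x >= 0' is:
  Dual:  min b^T y  s.t.  A^T y >= c,  y >= 0.

So the dual LP is:
  minimize  11y1 + 12y2 + 8y3
  subject to:
    y1 + 4y3 >= 6
    y2 + 2y3 >= 6
    y1, y2, y3 >= 0

Solving the primal: x* = (0, 4).
  primal value c^T x* = 24.
Solving the dual: y* = (0, 0, 3).
  dual value b^T y* = 24.
Strong duality: c^T x* = b^T y*. Confirmed.

24


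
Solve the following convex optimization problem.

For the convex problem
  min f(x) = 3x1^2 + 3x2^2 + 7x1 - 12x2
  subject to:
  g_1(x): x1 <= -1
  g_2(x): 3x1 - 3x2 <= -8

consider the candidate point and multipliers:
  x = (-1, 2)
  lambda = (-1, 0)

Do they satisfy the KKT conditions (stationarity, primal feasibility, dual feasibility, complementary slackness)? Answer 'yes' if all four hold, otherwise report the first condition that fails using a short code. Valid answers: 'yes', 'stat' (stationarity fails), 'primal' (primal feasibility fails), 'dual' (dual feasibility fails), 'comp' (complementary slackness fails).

Gradient of f: grad f(x) = Q x + c = (1, 0)
Constraint values g_i(x) = a_i^T x - b_i:
  g_1((-1, 2)) = 0
  g_2((-1, 2)) = -1
Stationarity residual: grad f(x) + sum_i lambda_i a_i = (0, 0)
  -> stationarity OK
Primal feasibility (all g_i <= 0): OK
Dual feasibility (all lambda_i >= 0): FAILS
Complementary slackness (lambda_i * g_i(x) = 0 for all i): OK

Verdict: the first failing condition is dual_feasibility -> dual.

dual


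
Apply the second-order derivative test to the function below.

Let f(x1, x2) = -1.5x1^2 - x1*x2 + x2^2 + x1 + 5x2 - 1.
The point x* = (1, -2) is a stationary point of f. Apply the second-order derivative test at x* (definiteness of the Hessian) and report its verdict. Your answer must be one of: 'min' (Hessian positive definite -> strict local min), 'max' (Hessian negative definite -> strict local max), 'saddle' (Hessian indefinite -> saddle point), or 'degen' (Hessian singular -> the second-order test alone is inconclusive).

Compute the Hessian H = grad^2 f:
  H = [[-3, -1], [-1, 2]]
Verify stationarity: grad f(x*) = H x* + g = (0, 0).
Eigenvalues of H: -3.1926, 2.1926.
Eigenvalues have mixed signs, so H is indefinite -> x* is a saddle point.

saddle


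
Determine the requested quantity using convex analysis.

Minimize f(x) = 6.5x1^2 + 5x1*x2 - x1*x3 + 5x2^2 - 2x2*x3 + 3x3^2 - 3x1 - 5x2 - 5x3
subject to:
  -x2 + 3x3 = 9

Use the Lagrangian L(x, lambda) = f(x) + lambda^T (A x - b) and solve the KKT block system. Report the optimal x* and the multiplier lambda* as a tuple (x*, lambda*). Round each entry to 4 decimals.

Form the Lagrangian:
  L(x, lambda) = (1/2) x^T Q x + c^T x + lambda^T (A x - b)
Stationarity (grad_x L = 0): Q x + c + A^T lambda = 0.
Primal feasibility: A x = b.

This gives the KKT block system:
  [ Q   A^T ] [ x     ]   [-c ]
  [ A    0  ] [ lambda ] = [ b ]

Solving the linear system:
  x*      = (0.25, 0.5893, 3.1964)
  lambda* = (-4.25)
  f(x*)   = 9.2857

x* = (0.25, 0.5893, 3.1964), lambda* = (-4.25)


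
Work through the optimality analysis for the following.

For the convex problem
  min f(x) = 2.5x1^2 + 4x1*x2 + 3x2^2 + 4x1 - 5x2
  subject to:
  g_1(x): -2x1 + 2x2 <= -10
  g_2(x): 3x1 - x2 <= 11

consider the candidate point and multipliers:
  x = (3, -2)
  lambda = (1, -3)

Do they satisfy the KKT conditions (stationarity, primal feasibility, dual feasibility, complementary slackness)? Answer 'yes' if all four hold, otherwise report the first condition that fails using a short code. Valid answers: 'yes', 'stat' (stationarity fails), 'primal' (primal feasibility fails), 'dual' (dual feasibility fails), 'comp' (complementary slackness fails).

Gradient of f: grad f(x) = Q x + c = (11, -5)
Constraint values g_i(x) = a_i^T x - b_i:
  g_1((3, -2)) = 0
  g_2((3, -2)) = 0
Stationarity residual: grad f(x) + sum_i lambda_i a_i = (0, 0)
  -> stationarity OK
Primal feasibility (all g_i <= 0): OK
Dual feasibility (all lambda_i >= 0): FAILS
Complementary slackness (lambda_i * g_i(x) = 0 for all i): OK

Verdict: the first failing condition is dual_feasibility -> dual.

dual


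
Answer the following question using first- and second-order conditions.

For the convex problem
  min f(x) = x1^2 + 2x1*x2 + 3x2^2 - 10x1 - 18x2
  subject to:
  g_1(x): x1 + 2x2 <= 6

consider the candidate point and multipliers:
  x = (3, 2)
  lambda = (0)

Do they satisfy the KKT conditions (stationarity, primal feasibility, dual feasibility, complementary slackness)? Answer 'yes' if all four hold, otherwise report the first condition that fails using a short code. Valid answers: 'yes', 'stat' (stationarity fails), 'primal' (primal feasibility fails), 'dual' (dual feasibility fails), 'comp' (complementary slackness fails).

Gradient of f: grad f(x) = Q x + c = (0, 0)
Constraint values g_i(x) = a_i^T x - b_i:
  g_1((3, 2)) = 1
Stationarity residual: grad f(x) + sum_i lambda_i a_i = (0, 0)
  -> stationarity OK
Primal feasibility (all g_i <= 0): FAILS
Dual feasibility (all lambda_i >= 0): OK
Complementary slackness (lambda_i * g_i(x) = 0 for all i): OK

Verdict: the first failing condition is primal_feasibility -> primal.

primal


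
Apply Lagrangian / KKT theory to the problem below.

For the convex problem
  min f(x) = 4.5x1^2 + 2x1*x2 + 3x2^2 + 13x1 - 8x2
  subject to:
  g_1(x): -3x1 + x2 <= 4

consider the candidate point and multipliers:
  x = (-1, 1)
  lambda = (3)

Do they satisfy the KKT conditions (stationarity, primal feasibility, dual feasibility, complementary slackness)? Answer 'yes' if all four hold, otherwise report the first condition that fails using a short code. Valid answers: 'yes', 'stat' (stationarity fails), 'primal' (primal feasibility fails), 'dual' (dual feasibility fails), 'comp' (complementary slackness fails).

Gradient of f: grad f(x) = Q x + c = (6, -4)
Constraint values g_i(x) = a_i^T x - b_i:
  g_1((-1, 1)) = 0
Stationarity residual: grad f(x) + sum_i lambda_i a_i = (-3, -1)
  -> stationarity FAILS
Primal feasibility (all g_i <= 0): OK
Dual feasibility (all lambda_i >= 0): OK
Complementary slackness (lambda_i * g_i(x) = 0 for all i): OK

Verdict: the first failing condition is stationarity -> stat.

stat


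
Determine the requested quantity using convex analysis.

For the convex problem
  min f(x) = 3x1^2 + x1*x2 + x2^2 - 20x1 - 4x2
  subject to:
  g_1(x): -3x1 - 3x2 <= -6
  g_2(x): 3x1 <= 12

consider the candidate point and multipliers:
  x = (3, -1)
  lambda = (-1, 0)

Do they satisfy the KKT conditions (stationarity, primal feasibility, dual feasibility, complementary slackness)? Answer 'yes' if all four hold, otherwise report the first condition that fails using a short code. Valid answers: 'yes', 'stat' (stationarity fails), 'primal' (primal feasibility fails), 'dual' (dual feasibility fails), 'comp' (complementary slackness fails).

Gradient of f: grad f(x) = Q x + c = (-3, -3)
Constraint values g_i(x) = a_i^T x - b_i:
  g_1((3, -1)) = 0
  g_2((3, -1)) = -3
Stationarity residual: grad f(x) + sum_i lambda_i a_i = (0, 0)
  -> stationarity OK
Primal feasibility (all g_i <= 0): OK
Dual feasibility (all lambda_i >= 0): FAILS
Complementary slackness (lambda_i * g_i(x) = 0 for all i): OK

Verdict: the first failing condition is dual_feasibility -> dual.

dual


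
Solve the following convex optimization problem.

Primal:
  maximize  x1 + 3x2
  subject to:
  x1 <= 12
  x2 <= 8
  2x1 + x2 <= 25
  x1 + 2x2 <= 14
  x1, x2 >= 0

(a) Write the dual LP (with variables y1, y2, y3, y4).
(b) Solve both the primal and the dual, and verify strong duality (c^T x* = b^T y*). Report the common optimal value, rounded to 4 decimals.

The standard primal-dual pair for 'max c^T x s.t. A x <= b, x >= 0' is:
  Dual:  min b^T y  s.t.  A^T y >= c,  y >= 0.

So the dual LP is:
  minimize  12y1 + 8y2 + 25y3 + 14y4
  subject to:
    y1 + 2y3 + y4 >= 1
    y2 + y3 + 2y4 >= 3
    y1, y2, y3, y4 >= 0

Solving the primal: x* = (0, 7).
  primal value c^T x* = 21.
Solving the dual: y* = (0, 0, 0, 1.5).
  dual value b^T y* = 21.
Strong duality: c^T x* = b^T y*. Confirmed.

21


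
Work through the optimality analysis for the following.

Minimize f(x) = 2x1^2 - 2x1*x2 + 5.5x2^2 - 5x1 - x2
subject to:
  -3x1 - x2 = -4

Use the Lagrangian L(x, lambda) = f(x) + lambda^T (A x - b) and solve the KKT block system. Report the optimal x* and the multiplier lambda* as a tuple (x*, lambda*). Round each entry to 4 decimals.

Form the Lagrangian:
  L(x, lambda) = (1/2) x^T Q x + c^T x + lambda^T (A x - b)
Stationarity (grad_x L = 0): Q x + c + A^T lambda = 0.
Primal feasibility: A x = b.

This gives the KKT block system:
  [ Q   A^T ] [ x     ]   [-c ]
  [ A    0  ] [ lambda ] = [ b ]

Solving the linear system:
  x*      = (1.2348, 0.2957)
  lambda* = (-0.2174)
  f(x*)   = -3.6696

x* = (1.2348, 0.2957), lambda* = (-0.2174)


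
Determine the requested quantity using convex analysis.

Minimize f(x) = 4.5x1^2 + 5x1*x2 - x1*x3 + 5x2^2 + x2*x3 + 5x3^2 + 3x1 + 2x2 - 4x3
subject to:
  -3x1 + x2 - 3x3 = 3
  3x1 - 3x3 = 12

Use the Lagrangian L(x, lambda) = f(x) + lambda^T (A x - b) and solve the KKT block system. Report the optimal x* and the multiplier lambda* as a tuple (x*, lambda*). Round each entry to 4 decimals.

Form the Lagrangian:
  L(x, lambda) = (1/2) x^T Q x + c^T x + lambda^T (A x - b)
Stationarity (grad_x L = 0): Q x + c + A^T lambda = 0.
Primal feasibility: A x = b.

This gives the KKT block system:
  [ Q   A^T ] [ x     ]   [-c ]
  [ A    0  ] [ lambda ] = [ b ]

Solving the linear system:
  x*      = (1.4321, -0.4076, -2.5679)
  lambda* = (-2.5167, -7.9896)
  f(x*)   = 58.5891

x* = (1.4321, -0.4076, -2.5679), lambda* = (-2.5167, -7.9896)


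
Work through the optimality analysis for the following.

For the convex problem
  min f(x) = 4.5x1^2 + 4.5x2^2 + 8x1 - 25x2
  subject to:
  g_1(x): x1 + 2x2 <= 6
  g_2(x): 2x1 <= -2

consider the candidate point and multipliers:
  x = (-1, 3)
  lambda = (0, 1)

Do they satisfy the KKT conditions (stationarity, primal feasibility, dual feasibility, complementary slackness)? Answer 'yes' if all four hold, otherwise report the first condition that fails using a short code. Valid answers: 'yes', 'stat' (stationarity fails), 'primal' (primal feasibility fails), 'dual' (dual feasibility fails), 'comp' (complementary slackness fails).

Gradient of f: grad f(x) = Q x + c = (-1, 2)
Constraint values g_i(x) = a_i^T x - b_i:
  g_1((-1, 3)) = -1
  g_2((-1, 3)) = 0
Stationarity residual: grad f(x) + sum_i lambda_i a_i = (1, 2)
  -> stationarity FAILS
Primal feasibility (all g_i <= 0): OK
Dual feasibility (all lambda_i >= 0): OK
Complementary slackness (lambda_i * g_i(x) = 0 for all i): OK

Verdict: the first failing condition is stationarity -> stat.

stat


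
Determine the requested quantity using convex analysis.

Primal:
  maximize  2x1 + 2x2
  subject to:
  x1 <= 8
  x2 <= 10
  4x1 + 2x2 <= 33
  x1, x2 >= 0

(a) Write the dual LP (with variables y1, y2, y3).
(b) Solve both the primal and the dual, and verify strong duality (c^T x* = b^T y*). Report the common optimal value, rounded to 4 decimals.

The standard primal-dual pair for 'max c^T x s.t. A x <= b, x >= 0' is:
  Dual:  min b^T y  s.t.  A^T y >= c,  y >= 0.

So the dual LP is:
  minimize  8y1 + 10y2 + 33y3
  subject to:
    y1 + 4y3 >= 2
    y2 + 2y3 >= 2
    y1, y2, y3 >= 0

Solving the primal: x* = (3.25, 10).
  primal value c^T x* = 26.5.
Solving the dual: y* = (0, 1, 0.5).
  dual value b^T y* = 26.5.
Strong duality: c^T x* = b^T y*. Confirmed.

26.5


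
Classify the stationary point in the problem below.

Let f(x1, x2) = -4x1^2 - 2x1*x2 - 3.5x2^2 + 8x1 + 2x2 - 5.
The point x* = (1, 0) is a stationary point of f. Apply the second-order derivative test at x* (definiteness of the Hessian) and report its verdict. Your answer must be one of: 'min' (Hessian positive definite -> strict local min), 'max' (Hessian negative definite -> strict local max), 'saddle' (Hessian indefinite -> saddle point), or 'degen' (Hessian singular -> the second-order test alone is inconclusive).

Compute the Hessian H = grad^2 f:
  H = [[-8, -2], [-2, -7]]
Verify stationarity: grad f(x*) = H x* + g = (0, 0).
Eigenvalues of H: -9.5616, -5.4384.
Both eigenvalues < 0, so H is negative definite -> x* is a strict local max.

max


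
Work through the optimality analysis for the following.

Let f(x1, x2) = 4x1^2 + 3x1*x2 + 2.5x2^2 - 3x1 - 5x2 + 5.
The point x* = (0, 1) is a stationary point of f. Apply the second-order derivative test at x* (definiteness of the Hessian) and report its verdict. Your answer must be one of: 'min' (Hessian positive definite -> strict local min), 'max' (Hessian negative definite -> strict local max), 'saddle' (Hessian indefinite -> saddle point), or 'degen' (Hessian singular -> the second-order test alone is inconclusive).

Compute the Hessian H = grad^2 f:
  H = [[8, 3], [3, 5]]
Verify stationarity: grad f(x*) = H x* + g = (0, 0).
Eigenvalues of H: 3.1459, 9.8541.
Both eigenvalues > 0, so H is positive definite -> x* is a strict local min.

min


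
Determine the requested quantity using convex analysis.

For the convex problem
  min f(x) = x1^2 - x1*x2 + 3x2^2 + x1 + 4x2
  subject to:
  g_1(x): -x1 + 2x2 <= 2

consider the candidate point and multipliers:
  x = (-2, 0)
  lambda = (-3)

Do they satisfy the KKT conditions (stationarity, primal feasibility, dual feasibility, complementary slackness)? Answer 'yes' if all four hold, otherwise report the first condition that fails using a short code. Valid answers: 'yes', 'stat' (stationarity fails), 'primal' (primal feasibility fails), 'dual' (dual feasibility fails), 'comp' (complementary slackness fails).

Gradient of f: grad f(x) = Q x + c = (-3, 6)
Constraint values g_i(x) = a_i^T x - b_i:
  g_1((-2, 0)) = 0
Stationarity residual: grad f(x) + sum_i lambda_i a_i = (0, 0)
  -> stationarity OK
Primal feasibility (all g_i <= 0): OK
Dual feasibility (all lambda_i >= 0): FAILS
Complementary slackness (lambda_i * g_i(x) = 0 for all i): OK

Verdict: the first failing condition is dual_feasibility -> dual.

dual


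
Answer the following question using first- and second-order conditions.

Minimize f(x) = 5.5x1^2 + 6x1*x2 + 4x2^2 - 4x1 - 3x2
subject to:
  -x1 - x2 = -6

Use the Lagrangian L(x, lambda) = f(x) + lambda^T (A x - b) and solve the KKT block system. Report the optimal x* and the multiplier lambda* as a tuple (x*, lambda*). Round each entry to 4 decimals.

Form the Lagrangian:
  L(x, lambda) = (1/2) x^T Q x + c^T x + lambda^T (A x - b)
Stationarity (grad_x L = 0): Q x + c + A^T lambda = 0.
Primal feasibility: A x = b.

This gives the KKT block system:
  [ Q   A^T ] [ x     ]   [-c ]
  [ A    0  ] [ lambda ] = [ b ]

Solving the linear system:
  x*      = (1.8571, 4.1429)
  lambda* = (41.2857)
  f(x*)   = 113.9286

x* = (1.8571, 4.1429), lambda* = (41.2857)


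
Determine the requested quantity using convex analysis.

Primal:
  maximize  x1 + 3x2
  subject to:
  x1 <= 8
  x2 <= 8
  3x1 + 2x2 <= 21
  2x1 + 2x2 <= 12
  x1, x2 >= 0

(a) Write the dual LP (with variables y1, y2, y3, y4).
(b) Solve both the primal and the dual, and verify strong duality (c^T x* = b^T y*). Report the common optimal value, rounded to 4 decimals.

The standard primal-dual pair for 'max c^T x s.t. A x <= b, x >= 0' is:
  Dual:  min b^T y  s.t.  A^T y >= c,  y >= 0.

So the dual LP is:
  minimize  8y1 + 8y2 + 21y3 + 12y4
  subject to:
    y1 + 3y3 + 2y4 >= 1
    y2 + 2y3 + 2y4 >= 3
    y1, y2, y3, y4 >= 0

Solving the primal: x* = (0, 6).
  primal value c^T x* = 18.
Solving the dual: y* = (0, 0, 0, 1.5).
  dual value b^T y* = 18.
Strong duality: c^T x* = b^T y*. Confirmed.

18


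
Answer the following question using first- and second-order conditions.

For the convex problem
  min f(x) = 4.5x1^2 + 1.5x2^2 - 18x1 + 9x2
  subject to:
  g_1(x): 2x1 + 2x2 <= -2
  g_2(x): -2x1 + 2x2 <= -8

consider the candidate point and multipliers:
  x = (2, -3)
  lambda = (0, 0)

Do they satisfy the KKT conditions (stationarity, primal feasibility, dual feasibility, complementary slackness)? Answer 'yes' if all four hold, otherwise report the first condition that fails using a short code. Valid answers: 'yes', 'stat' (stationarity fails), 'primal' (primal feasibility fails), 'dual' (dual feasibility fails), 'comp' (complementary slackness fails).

Gradient of f: grad f(x) = Q x + c = (0, 0)
Constraint values g_i(x) = a_i^T x - b_i:
  g_1((2, -3)) = 0
  g_2((2, -3)) = -2
Stationarity residual: grad f(x) + sum_i lambda_i a_i = (0, 0)
  -> stationarity OK
Primal feasibility (all g_i <= 0): OK
Dual feasibility (all lambda_i >= 0): OK
Complementary slackness (lambda_i * g_i(x) = 0 for all i): OK

Verdict: yes, KKT holds.

yes


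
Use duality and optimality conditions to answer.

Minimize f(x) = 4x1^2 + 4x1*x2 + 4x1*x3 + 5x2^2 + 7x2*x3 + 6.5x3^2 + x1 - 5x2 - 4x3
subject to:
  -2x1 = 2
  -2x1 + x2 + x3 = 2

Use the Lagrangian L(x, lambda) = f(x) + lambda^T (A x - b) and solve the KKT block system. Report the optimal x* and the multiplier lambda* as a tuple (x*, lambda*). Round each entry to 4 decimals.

Form the Lagrangian:
  L(x, lambda) = (1/2) x^T Q x + c^T x + lambda^T (A x - b)
Stationarity (grad_x L = 0): Q x + c + A^T lambda = 0.
Primal feasibility: A x = b.

This gives the KKT block system:
  [ Q   A^T ] [ x     ]   [-c ]
  [ A    0  ] [ lambda ] = [ b ]

Solving the linear system:
  x*      = (-1, 0.1111, -0.1111)
  lambda* = (-12.1667, 8.6667)
  f(x*)   = 2.9444

x* = (-1, 0.1111, -0.1111), lambda* = (-12.1667, 8.6667)


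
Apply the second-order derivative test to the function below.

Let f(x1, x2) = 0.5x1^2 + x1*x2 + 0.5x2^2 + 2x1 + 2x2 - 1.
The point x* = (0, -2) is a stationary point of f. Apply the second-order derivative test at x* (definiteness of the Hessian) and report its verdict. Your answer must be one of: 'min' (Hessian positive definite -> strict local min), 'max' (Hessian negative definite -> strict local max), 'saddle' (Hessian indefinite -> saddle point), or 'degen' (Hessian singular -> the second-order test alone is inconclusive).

Compute the Hessian H = grad^2 f:
  H = [[1, 1], [1, 1]]
Verify stationarity: grad f(x*) = H x* + g = (0, 0).
Eigenvalues of H: 0, 2.
H has a zero eigenvalue (singular; positive semidefinite but not definite), so H is neither positive definite, negative definite, nor indefinite. The second-order test alone is inconclusive -> degen.
(Indeed, f is constant along the null direction of H through x*, so x* is not a strict local extremum.)

degen


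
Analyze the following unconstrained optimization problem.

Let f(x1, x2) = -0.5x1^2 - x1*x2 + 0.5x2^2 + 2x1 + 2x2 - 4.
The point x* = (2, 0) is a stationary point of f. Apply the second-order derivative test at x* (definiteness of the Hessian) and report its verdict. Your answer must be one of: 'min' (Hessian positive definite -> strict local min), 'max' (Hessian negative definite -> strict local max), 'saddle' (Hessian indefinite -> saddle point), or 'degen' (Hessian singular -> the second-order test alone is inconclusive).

Compute the Hessian H = grad^2 f:
  H = [[-1, -1], [-1, 1]]
Verify stationarity: grad f(x*) = H x* + g = (0, 0).
Eigenvalues of H: -1.4142, 1.4142.
Eigenvalues have mixed signs, so H is indefinite -> x* is a saddle point.

saddle


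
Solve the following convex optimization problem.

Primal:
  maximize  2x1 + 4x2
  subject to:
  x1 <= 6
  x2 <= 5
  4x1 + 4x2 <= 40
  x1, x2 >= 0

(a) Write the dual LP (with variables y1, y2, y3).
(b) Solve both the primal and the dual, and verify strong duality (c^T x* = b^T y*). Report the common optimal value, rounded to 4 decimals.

The standard primal-dual pair for 'max c^T x s.t. A x <= b, x >= 0' is:
  Dual:  min b^T y  s.t.  A^T y >= c,  y >= 0.

So the dual LP is:
  minimize  6y1 + 5y2 + 40y3
  subject to:
    y1 + 4y3 >= 2
    y2 + 4y3 >= 4
    y1, y2, y3 >= 0

Solving the primal: x* = (5, 5).
  primal value c^T x* = 30.
Solving the dual: y* = (0, 2, 0.5).
  dual value b^T y* = 30.
Strong duality: c^T x* = b^T y*. Confirmed.

30


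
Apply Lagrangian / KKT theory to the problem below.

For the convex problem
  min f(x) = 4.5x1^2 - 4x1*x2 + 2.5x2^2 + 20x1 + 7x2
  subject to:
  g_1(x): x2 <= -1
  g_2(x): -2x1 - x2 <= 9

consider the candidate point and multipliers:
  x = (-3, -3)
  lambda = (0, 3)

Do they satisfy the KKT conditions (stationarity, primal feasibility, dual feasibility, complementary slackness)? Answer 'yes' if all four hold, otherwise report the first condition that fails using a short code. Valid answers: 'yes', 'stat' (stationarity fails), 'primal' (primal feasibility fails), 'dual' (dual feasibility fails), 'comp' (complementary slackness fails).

Gradient of f: grad f(x) = Q x + c = (5, 4)
Constraint values g_i(x) = a_i^T x - b_i:
  g_1((-3, -3)) = -2
  g_2((-3, -3)) = 0
Stationarity residual: grad f(x) + sum_i lambda_i a_i = (-1, 1)
  -> stationarity FAILS
Primal feasibility (all g_i <= 0): OK
Dual feasibility (all lambda_i >= 0): OK
Complementary slackness (lambda_i * g_i(x) = 0 for all i): OK

Verdict: the first failing condition is stationarity -> stat.

stat
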